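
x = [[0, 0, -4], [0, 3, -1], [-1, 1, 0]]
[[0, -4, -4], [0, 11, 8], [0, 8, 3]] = x@[[0, -4, 0], [0, 4, 3], [0, 1, 1]]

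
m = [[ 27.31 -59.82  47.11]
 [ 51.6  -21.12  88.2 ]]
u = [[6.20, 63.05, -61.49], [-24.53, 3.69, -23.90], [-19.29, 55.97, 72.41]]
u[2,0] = -19.29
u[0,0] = 6.2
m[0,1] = -59.82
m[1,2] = 88.2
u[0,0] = 6.2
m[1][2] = 88.2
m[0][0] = 27.31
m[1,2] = 88.2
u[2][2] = 72.41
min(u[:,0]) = -24.53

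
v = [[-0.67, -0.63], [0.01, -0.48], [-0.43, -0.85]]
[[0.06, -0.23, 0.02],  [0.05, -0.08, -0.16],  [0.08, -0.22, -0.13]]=v @ [[0.02, 0.18, -0.34], [-0.11, 0.17, 0.33]]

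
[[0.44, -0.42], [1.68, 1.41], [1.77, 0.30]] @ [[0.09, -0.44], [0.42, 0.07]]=[[-0.14, -0.22], [0.74, -0.64], [0.29, -0.76]]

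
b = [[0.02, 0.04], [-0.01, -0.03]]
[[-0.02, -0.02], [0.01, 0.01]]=b @ [[-0.80, -0.70], [-0.17, -0.20]]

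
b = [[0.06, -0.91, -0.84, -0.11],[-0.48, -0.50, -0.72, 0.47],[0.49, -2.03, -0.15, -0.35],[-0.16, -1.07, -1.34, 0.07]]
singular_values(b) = [2.83, 1.42, 0.46, 0.0]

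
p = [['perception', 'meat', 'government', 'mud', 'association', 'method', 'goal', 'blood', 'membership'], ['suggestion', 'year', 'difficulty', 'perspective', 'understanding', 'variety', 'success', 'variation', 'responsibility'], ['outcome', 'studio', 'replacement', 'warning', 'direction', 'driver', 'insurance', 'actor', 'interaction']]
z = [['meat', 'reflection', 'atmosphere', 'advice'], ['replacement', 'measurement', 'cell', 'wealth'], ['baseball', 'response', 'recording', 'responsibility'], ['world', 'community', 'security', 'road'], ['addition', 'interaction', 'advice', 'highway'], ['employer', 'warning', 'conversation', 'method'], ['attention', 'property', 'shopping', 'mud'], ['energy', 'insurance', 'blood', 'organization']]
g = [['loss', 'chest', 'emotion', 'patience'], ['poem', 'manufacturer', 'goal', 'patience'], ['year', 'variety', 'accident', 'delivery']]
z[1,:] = ['replacement', 'measurement', 'cell', 'wealth']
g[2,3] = 'delivery'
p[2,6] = 'insurance'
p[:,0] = ['perception', 'suggestion', 'outcome']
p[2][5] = 'driver'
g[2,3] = 'delivery'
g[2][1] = 'variety'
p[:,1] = ['meat', 'year', 'studio']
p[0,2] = 'government'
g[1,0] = 'poem'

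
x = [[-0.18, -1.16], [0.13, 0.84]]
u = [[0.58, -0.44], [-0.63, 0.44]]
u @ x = [[-0.16, -1.04],[0.17, 1.1]]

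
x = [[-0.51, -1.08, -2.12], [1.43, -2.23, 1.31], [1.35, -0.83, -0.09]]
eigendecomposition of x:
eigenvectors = [[(0.73+0j), (0.73-0j), (-0.62+0j)], [0.06-0.49j, 0.06+0.49j, (-0.77+0j)], [0.05-0.47j, (0.05+0.47j), 0.15+0.00j]]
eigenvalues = [(-0.74+2.08j), (-0.74-2.08j), (-1.35+0j)]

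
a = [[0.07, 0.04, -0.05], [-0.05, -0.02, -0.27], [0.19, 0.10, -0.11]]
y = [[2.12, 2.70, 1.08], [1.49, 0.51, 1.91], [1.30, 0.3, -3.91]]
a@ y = [[0.14, 0.19, 0.35], [-0.49, -0.23, 0.96], [0.41, 0.53, 0.83]]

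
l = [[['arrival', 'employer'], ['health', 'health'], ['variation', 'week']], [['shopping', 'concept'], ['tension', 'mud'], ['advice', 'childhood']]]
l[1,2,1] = 'childhood'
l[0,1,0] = 'health'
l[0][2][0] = 'variation'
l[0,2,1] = 'week'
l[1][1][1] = 'mud'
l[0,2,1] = 'week'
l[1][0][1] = 'concept'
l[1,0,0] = 'shopping'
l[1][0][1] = 'concept'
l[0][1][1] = 'health'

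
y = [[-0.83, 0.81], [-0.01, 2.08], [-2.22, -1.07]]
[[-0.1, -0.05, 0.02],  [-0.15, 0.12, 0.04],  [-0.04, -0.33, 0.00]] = y@ [[0.05, 0.12, -0.01],[-0.07, 0.06, 0.02]]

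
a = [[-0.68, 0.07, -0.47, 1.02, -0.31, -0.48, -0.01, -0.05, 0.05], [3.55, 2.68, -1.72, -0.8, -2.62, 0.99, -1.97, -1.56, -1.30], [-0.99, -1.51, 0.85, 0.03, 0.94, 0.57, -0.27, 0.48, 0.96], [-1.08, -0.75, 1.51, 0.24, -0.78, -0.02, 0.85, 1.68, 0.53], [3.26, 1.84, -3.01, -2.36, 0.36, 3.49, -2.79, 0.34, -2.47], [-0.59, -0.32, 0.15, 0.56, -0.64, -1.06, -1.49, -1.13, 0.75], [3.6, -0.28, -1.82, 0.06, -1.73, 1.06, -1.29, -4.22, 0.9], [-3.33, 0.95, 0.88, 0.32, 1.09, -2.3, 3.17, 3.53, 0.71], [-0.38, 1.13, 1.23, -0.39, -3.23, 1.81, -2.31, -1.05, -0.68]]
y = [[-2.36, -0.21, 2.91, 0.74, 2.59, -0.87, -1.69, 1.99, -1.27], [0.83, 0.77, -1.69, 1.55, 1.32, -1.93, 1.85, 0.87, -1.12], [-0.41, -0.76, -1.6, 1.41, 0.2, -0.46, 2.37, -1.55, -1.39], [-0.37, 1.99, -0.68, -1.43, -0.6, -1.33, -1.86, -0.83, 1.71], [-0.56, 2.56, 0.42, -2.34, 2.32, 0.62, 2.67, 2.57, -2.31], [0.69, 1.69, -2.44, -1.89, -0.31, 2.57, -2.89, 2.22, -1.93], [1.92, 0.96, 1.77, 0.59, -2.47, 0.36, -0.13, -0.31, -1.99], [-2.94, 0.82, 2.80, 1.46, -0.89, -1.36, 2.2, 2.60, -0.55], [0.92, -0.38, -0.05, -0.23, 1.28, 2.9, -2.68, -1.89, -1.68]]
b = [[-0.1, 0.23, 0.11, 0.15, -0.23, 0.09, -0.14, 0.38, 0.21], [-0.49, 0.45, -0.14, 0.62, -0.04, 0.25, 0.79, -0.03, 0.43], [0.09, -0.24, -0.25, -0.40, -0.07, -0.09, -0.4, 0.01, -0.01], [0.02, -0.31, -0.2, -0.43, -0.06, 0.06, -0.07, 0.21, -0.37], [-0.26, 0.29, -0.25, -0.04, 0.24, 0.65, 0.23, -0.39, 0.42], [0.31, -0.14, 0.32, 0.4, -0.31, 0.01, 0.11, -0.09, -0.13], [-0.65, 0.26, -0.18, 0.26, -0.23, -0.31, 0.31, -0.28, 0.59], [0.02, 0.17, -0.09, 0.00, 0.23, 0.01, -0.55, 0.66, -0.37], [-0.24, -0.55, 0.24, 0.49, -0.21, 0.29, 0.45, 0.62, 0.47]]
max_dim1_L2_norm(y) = 6.11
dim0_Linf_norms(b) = [0.65, 0.55, 0.32, 0.62, 0.31, 0.65, 0.79, 0.66, 0.59]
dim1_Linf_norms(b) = [0.38, 0.79, 0.4, 0.43, 0.65, 0.4, 0.65, 0.66, 0.62]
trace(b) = 1.36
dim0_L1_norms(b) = [2.18, 2.64, 1.78, 2.79, 1.62, 1.76, 3.05, 2.67, 3.0]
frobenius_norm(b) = 2.91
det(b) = -0.01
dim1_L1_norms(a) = [3.14, 17.19, 6.6, 7.44, 19.92, 6.69, 14.96, 16.28, 12.21]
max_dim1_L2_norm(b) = 1.31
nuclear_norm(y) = 40.14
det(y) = -113523.96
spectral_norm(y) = 8.51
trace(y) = 1.06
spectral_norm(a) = 12.09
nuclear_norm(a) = 31.92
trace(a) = 3.95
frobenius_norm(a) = 14.98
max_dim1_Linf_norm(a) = 4.22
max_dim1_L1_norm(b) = 3.56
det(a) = 870.39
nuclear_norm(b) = 7.11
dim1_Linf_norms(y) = [2.91, 1.93, 2.37, 1.99, 2.67, 2.89, 2.47, 2.94, 2.9]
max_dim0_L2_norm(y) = 6.55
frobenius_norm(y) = 15.17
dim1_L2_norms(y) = [5.52, 4.18, 3.94, 3.98, 6.11, 6.05, 4.29, 5.82, 4.97]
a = b @ y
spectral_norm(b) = 2.02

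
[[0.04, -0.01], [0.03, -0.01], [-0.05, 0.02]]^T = [[0.04, 0.03, -0.05], [-0.01, -0.01, 0.02]]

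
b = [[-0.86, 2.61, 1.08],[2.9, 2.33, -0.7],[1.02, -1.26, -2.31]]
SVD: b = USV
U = [[-0.61, -0.40, -0.68], [-0.70, 0.68, 0.23], [0.37, 0.62, -0.70]]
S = [3.99, 3.76, 0.97]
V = [[-0.28, -0.92, -0.26], [0.78, -0.07, -0.62], [0.56, -0.37, 0.74]]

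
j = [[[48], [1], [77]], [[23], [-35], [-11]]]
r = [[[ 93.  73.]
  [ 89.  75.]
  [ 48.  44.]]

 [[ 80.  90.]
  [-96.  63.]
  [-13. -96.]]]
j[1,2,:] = [-11]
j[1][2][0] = -11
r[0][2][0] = 48.0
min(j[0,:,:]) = 1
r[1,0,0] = 80.0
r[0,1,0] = 89.0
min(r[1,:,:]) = -96.0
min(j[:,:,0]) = -35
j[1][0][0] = 23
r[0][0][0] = 93.0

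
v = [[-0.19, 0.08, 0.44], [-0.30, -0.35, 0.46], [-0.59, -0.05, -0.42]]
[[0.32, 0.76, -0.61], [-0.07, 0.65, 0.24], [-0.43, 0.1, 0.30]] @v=[[0.07, -0.21, 0.75], [-0.32, -0.25, 0.17], [-0.13, -0.08, -0.27]]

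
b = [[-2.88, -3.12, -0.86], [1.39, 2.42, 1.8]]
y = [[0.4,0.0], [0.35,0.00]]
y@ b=[[-1.15, -1.25, -0.34], [-1.01, -1.09, -0.30]]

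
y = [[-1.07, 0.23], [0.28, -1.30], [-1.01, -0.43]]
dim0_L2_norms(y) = [1.5, 1.39]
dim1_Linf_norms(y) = [1.07, 1.3, 1.01]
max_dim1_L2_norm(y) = 1.33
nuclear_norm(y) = 2.88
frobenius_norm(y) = 2.04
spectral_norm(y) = 1.52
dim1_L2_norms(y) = [1.09, 1.33, 1.1]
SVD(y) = [[-0.70, -0.17], [0.52, -0.79], [-0.49, -0.59]] @ diag([1.5237565264293, 1.3599139855756002]) @ [[0.91, -0.41], [0.41, 0.91]]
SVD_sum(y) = [[-0.98,  0.44], [0.72,  -0.32], [-0.68,  0.3]] + [[-0.09, -0.21],  [-0.44, -0.98],  [-0.33, -0.73]]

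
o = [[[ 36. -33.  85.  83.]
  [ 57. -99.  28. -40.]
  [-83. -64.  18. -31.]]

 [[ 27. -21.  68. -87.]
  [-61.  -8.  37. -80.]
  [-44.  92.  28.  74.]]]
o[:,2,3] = [-31.0, 74.0]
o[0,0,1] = -33.0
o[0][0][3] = 83.0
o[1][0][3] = -87.0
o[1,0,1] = -21.0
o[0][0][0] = 36.0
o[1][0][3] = -87.0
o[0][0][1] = -33.0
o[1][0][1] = -21.0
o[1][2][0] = -44.0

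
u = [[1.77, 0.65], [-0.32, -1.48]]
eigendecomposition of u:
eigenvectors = [[0.99, -0.20], [-0.1, 0.98]]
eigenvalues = [1.7, -1.41]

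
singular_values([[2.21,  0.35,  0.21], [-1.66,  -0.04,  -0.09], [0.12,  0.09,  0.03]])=[2.79, 0.2, 0.0]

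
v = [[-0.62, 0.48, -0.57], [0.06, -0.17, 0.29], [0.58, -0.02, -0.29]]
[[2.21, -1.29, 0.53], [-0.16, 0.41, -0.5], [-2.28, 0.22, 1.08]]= v @ [[-3.55, 0.20, 0.6],  [0.87, -2.63, -1.01],  [0.71, -0.17, -2.44]]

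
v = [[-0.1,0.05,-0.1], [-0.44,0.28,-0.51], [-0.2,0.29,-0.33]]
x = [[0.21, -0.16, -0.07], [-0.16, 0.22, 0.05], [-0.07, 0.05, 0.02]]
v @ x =[[-0.02,0.02,0.01], [-0.10,0.11,0.03], [-0.07,0.08,0.02]]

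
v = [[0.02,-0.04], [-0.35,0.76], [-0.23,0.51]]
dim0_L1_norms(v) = [0.6, 1.31]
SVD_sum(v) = [[0.02, -0.04],  [-0.35, 0.76],  [-0.23, 0.51]] + [[0.00, 0.0], [-0.00, -0.0], [0.00, 0.00]]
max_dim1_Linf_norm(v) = 0.76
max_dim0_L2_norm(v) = 0.92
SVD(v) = [[-0.04,0.39],[0.83,-0.50],[0.56,0.78]] @ diag([1.0075138260545913, 0.003986265023609707]) @ [[-0.42,0.91], [0.91,0.42]]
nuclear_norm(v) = 1.01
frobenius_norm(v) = 1.01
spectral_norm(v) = 1.01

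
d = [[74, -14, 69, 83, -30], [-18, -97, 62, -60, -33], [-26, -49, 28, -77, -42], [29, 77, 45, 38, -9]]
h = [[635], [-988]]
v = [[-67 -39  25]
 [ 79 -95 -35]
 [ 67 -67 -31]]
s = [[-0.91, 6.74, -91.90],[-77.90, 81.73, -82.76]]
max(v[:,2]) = 25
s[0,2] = -91.9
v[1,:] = [79, -95, -35]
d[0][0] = 74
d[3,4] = -9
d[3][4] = -9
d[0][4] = -30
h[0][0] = 635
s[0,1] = 6.74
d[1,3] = -60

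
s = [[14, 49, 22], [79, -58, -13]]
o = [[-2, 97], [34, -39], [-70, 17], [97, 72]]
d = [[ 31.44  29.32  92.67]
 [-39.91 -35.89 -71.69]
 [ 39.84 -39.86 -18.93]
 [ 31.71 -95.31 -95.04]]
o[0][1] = 97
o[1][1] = -39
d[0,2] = 92.67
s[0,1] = 49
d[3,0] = 31.71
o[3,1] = 72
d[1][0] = -39.91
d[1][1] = -35.89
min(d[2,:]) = -39.86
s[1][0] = 79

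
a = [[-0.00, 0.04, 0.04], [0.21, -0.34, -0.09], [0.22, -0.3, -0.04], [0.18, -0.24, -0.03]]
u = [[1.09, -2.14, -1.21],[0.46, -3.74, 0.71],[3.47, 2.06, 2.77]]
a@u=[[0.16, -0.07, 0.14], [-0.24, 0.64, -0.74], [-0.04, 0.57, -0.59], [-0.02, 0.45, -0.47]]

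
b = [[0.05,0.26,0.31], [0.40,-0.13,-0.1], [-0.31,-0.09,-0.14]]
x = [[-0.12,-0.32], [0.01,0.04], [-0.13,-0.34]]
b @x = [[-0.04, -0.11], [-0.04, -0.1], [0.05, 0.14]]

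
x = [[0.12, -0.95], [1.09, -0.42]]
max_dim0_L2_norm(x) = 1.1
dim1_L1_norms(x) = [1.07, 1.51]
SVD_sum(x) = [[0.54, -0.48], [0.81, -0.73]] + [[-0.42, -0.47], [0.28, 0.31]]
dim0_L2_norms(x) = [1.1, 1.04]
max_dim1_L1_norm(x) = 1.51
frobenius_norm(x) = 1.51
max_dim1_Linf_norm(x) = 1.09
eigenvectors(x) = [[(0.18+0.66j), 0.18-0.66j], [(0.73+0j), (0.73-0j)]]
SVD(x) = [[-0.55, -0.83], [-0.83, 0.55]] @ diag([1.309896930266002, 0.7520439030267481]) @ [[-0.74,0.67], [0.67,0.74]]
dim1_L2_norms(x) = [0.96, 1.17]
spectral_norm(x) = 1.31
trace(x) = -0.30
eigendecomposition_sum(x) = [[(0.06+0.51j), (-0.48-0.07j)], [0.55+0.08j, -0.21+0.47j]] + [[(0.06-0.51j), -0.48+0.07j],[0.55-0.08j, (-0.21-0.47j)]]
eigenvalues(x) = [(-0.15+0.98j), (-0.15-0.98j)]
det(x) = 0.99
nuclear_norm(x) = 2.06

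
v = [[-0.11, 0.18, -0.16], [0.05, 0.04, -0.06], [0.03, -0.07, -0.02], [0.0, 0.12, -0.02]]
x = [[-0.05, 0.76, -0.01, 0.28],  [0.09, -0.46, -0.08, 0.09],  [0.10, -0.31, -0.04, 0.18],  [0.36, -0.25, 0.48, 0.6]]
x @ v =[[0.04, 0.06, -0.04], [-0.04, 0.01, 0.01], [-0.03, 0.03, -0.00], [-0.04, 0.09, -0.06]]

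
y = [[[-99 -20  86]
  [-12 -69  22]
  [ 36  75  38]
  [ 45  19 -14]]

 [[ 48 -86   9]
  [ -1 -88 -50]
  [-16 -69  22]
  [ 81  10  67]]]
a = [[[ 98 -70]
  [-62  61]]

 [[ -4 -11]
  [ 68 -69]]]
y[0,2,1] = 75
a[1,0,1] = -11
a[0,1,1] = 61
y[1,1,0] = -1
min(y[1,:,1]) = -88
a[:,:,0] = [[98, -62], [-4, 68]]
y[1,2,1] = -69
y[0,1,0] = -12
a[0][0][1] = -70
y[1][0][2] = 9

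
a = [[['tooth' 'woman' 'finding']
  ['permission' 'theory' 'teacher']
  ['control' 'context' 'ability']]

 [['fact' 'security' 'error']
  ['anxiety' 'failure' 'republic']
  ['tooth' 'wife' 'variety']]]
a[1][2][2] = 'variety'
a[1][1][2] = 'republic'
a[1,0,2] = 'error'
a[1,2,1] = 'wife'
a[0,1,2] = 'teacher'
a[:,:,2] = [['finding', 'teacher', 'ability'], ['error', 'republic', 'variety']]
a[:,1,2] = ['teacher', 'republic']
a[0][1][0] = 'permission'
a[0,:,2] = ['finding', 'teacher', 'ability']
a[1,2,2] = 'variety'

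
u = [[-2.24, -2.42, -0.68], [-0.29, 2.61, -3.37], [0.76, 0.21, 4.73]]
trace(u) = 5.10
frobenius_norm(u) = 7.25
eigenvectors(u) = [[0.99, 0.24, -0.46], [-0.02, -0.83, 0.88], [-0.11, 0.50, 0.07]]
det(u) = -24.97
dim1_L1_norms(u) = [5.34, 6.27, 5.7]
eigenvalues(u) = [-2.12, 4.74, 2.48]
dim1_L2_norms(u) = [3.37, 4.27, 4.8]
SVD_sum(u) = [[-0.07, 0.1, -0.46], [-0.6, 0.84, -3.72], [0.72, -1.01, 4.46]] + [[-1.7, -2.79, -0.35], [0.88, 1.45, 0.18], [0.56, 0.92, 0.12]] + [[-0.47, 0.27, 0.14], [-0.57, 0.32, 0.17], [-0.52, 0.30, 0.15]]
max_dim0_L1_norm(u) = 8.78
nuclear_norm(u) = 10.97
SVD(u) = [[0.08, 0.85, -0.52],[0.64, -0.44, -0.63],[-0.77, -0.28, -0.58]] @ diag([6.047123881213219, 3.856130357493447, 1.0708181130697443]) @ [[-0.16, 0.22, -0.96],[-0.52, -0.85, -0.11],[0.84, -0.48, -0.24]]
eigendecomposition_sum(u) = [[-2.23, -1.10, -0.76], [0.04, 0.02, 0.01], [0.25, 0.12, 0.08]] + [[0.22, -0.05, 2.05], [-0.78, 0.19, -7.12], [0.48, -0.11, 4.33]] + [[-0.24, -1.26, -1.96],[0.45, 2.4, 3.74],[0.04, 0.20, 0.31]]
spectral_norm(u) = 6.05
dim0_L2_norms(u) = [2.38, 3.57, 5.85]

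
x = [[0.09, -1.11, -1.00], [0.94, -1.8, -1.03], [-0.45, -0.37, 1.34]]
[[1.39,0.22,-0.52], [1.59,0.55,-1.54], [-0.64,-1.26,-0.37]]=x @ [[-0.29, 0.69, -0.66], [-0.61, 0.40, 0.69], [-0.74, -0.60, -0.31]]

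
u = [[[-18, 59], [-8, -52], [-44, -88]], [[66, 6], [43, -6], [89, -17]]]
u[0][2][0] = -44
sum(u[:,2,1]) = -105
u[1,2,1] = -17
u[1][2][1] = -17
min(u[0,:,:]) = -88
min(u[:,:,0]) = -44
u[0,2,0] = -44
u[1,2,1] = -17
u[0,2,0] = -44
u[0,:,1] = [59, -52, -88]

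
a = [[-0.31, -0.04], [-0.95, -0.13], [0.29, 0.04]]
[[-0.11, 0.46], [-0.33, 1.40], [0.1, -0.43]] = a @ [[0.19, -1.47], [1.17, -0.03]]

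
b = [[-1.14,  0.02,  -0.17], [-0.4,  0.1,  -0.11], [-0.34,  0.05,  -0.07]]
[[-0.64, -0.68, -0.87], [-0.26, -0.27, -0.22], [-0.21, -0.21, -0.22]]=b @ [[0.69, 0.53, 0.82], [-0.85, -0.07, 0.80], [-0.94, 0.42, -0.3]]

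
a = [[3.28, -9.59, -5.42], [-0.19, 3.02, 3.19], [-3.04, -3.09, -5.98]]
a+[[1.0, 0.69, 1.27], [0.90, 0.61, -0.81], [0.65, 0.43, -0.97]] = [[4.28,  -8.90,  -4.15], [0.71,  3.63,  2.38], [-2.39,  -2.66,  -6.95]]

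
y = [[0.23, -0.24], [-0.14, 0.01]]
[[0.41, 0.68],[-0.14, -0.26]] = y @ [[0.97, 1.77], [-0.77, -1.15]]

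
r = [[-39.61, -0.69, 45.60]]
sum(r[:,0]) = -39.61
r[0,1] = -0.69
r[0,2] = 45.6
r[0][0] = -39.61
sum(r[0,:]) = 5.300000000000004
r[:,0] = [-39.61]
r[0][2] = 45.6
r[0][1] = -0.69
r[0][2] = 45.6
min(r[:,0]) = -39.61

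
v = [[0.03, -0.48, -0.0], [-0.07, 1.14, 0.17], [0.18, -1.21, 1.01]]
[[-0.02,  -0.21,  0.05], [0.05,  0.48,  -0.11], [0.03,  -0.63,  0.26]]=v@[[0.34, 0.06, 0.04],[0.06, 0.44, -0.11],[0.04, -0.11, 0.12]]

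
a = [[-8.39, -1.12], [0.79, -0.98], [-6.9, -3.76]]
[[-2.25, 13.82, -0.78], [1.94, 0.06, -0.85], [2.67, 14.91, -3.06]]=a @ [[0.48,-1.48,-0.02], [-1.59,-1.25,0.85]]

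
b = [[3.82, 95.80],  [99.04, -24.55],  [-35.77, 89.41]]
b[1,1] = -24.55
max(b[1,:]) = 99.04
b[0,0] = 3.82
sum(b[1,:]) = 74.49000000000001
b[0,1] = 95.8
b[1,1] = -24.55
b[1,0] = 99.04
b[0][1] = 95.8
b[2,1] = 89.41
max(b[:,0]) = 99.04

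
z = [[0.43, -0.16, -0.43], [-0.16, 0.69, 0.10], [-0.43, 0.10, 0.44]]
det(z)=0.001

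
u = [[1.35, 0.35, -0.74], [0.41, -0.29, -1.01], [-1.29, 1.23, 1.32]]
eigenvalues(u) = [(2.13+0j), (0.12+0.78j), (0.12-0.78j)]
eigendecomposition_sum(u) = [[1.47+0.00j, -0.29+0.00j, -0.99-0.00j], [(0.75+0j), (-0.15+0j), -0.50-0.00j], [(-1.2+0j), 0.23-0.00j, (0.8+0j)]] + [[-0.06+0.13j, 0.32+0.00j, 0.12+0.17j],  [(-0.17-0.11j), (-0.07+0.44j), (-0.25+0.13j)],  [-0.04+0.23j, 0.50-0.12j, (0.26+0.21j)]] + [[(-0.06-0.13j), (0.32-0j), (0.12-0.17j)], [-0.17+0.11j, -0.07-0.44j, (-0.25-0.13j)], [-0.04-0.23j, (0.5+0.12j), (0.26-0.21j)]]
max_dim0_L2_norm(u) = 1.91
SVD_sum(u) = [[0.85, -0.43, -0.84], [0.70, -0.35, -0.68], [-1.44, 0.74, 1.42]] + [[0.47, 0.8, 0.07],[-0.06, -0.1, -0.01],[0.25, 0.43, 0.04]] + [[0.02, -0.02, 0.03], [-0.23, 0.16, -0.32], [-0.1, 0.07, -0.13]]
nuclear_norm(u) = 4.23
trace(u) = 2.38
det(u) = 1.33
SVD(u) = [[-0.47, 0.88, -0.09],[-0.38, -0.11, 0.92],[0.80, 0.47, 0.39]] @ diag([2.7095997132227585, 1.0624184607795375, 0.4622081871819102]) @ [[-0.67, 0.34, 0.66], [0.51, 0.86, 0.07], [-0.54, 0.38, -0.75]]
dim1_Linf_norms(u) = [1.35, 1.01, 1.32]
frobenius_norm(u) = 2.95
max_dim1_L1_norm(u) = 3.84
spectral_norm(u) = 2.71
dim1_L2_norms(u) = [1.58, 1.13, 2.22]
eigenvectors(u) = [[-0.72+0.00j,  (-0.41-0.11j),  (-0.41+0.11j)], [(-0.37+0j),  0.23-0.55j,  0.23+0.55j], [0.59+0.00j,  -0.68+0.00j,  -0.68-0.00j]]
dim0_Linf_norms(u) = [1.35, 1.23, 1.32]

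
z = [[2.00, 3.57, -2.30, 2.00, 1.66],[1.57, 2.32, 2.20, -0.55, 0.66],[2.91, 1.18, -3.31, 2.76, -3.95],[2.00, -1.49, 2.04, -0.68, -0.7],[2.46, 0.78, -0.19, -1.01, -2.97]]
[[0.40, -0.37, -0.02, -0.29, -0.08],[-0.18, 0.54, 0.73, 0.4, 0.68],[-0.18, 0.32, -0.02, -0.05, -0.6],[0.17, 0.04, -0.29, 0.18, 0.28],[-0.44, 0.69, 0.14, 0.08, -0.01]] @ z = [[-0.62, 0.92, -2.24, 1.23, 0.94],  [5.08, 1.41, -0.13, 0.40, -5.13],  [-1.49, -0.32, 1.2, 0.05, 1.81],  [0.61, 0.31, 0.97, -0.89, 0.5],  [0.75, 0.07, 2.23, -0.92, -0.85]]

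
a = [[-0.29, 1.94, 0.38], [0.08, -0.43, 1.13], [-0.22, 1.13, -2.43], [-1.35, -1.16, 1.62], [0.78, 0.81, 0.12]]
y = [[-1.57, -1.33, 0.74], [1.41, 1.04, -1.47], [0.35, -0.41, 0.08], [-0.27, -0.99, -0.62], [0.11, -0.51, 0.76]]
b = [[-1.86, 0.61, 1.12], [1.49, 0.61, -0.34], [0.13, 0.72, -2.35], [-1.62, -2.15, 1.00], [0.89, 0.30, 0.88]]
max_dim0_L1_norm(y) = 4.28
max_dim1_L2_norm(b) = 2.87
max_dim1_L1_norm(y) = 3.92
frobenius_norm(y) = 3.55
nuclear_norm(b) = 8.02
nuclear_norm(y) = 5.33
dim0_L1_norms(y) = [3.71, 4.28, 3.67]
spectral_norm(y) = 3.20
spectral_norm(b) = 3.89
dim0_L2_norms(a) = [1.6, 2.69, 3.16]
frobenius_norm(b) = 4.87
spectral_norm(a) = 3.67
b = y + a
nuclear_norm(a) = 7.17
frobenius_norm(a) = 4.45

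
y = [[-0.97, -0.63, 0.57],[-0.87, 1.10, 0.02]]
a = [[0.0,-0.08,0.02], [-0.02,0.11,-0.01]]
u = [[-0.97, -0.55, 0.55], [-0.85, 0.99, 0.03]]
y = a + u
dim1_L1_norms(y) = [2.17, 1.99]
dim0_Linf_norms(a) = [0.02, 0.11, 0.02]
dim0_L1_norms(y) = [1.84, 1.73, 0.59]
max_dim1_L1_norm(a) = 0.14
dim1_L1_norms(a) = [0.1, 0.14]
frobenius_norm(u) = 1.80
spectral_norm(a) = 0.14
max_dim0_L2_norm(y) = 1.3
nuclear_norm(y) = 2.69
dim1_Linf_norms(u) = [0.97, 0.99]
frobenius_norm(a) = 0.14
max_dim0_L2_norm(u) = 1.29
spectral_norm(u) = 1.39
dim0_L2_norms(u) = [1.29, 1.13, 0.55]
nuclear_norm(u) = 2.54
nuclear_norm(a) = 0.15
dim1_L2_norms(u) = [1.24, 1.31]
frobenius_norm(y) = 1.91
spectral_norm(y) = 1.43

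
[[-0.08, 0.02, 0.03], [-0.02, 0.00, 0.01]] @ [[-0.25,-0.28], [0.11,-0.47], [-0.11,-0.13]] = [[0.02, 0.01], [0.00, 0.00]]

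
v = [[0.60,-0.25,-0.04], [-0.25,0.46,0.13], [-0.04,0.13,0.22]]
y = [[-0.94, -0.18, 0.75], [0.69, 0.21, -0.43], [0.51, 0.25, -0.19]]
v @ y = [[-0.76, -0.17, 0.57], [0.62, 0.17, -0.41], [0.24, 0.09, -0.13]]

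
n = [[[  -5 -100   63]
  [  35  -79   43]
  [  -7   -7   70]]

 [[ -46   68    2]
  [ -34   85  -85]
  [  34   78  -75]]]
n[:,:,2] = [[63, 43, 70], [2, -85, -75]]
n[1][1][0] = -34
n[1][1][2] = -85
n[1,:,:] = [[-46, 68, 2], [-34, 85, -85], [34, 78, -75]]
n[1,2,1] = 78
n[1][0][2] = 2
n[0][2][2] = 70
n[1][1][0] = -34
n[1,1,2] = -85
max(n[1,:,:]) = 85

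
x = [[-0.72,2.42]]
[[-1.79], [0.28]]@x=[[1.29, -4.33],[-0.2, 0.68]]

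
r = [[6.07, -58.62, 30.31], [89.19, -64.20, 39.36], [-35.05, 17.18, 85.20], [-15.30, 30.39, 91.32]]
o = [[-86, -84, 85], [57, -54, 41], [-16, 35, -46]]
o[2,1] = 35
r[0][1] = -58.62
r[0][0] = 6.07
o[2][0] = -16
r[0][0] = 6.07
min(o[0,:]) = -86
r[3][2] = 91.32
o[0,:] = [-86, -84, 85]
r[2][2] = 85.2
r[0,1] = -58.62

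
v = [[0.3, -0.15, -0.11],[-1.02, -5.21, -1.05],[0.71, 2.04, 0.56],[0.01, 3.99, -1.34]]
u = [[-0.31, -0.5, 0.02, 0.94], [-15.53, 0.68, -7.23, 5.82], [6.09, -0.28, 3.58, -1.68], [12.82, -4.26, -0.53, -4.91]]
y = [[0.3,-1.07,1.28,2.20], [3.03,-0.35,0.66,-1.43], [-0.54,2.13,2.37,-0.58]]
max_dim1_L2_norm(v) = 5.41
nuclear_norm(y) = 9.48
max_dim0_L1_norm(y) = 4.31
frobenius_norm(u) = 24.26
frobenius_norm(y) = 5.50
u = v @ y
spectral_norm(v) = 6.95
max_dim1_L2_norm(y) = 3.43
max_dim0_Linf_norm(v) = 5.21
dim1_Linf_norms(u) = [0.94, 15.53, 6.09, 12.82]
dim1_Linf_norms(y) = [2.2, 3.03, 2.37]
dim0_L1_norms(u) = [34.75, 5.72, 11.36, 13.35]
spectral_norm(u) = 23.47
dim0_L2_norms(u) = [21.04, 4.35, 8.09, 7.85]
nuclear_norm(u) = 30.67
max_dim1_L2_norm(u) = 18.1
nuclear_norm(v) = 9.26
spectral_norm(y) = 3.47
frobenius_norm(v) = 7.22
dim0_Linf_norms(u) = [15.53, 4.26, 7.23, 5.82]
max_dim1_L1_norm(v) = 7.28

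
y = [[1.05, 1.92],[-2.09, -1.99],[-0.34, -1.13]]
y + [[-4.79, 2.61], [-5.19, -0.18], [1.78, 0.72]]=[[-3.74, 4.53], [-7.28, -2.17], [1.44, -0.41]]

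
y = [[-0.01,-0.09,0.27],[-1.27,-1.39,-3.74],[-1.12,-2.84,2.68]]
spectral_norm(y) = 4.67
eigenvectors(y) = [[0.01, -0.88, 0.06], [-0.9, 0.46, -0.55], [-0.43, 0.13, 0.83]]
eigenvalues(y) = [-3.18, -0.0, 4.46]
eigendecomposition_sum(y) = [[0.02, 0.03, 0.02], [-1.52, -2.47, -1.51], [-0.73, -1.19, -0.73]] + [[-0.0, -0.0, 0.0], [0.00, 0.00, -0.00], [0.00, 0.0, -0.0]] + [[-0.03,-0.12,0.25], [0.25,1.08,-2.23], [-0.39,-1.65,3.41]]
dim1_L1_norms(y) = [0.37, 6.4, 6.64]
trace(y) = 1.28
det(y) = 0.01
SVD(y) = [[0.06,  0.01,  -1.0], [-0.74,  0.67,  -0.04], [0.67,  0.74,  0.05]] @ diag([4.666718623319487, 3.51252567209539, 0.0008328468670207042]) @ [[0.04, -0.19, 0.98],  [-0.48, -0.87, -0.14],  [0.88, -0.46, -0.13]]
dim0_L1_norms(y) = [2.4, 4.32, 6.69]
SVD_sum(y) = [[0.01, -0.05, 0.28], [-0.15, 0.64, -3.4], [0.13, -0.58, 3.05]] + [[-0.02, -0.04, -0.01], [-1.12, -2.03, -0.34], [-1.25, -2.26, -0.37]] + [[-0.00, 0.0, 0.00], [-0.00, 0.0, 0.00], [0.00, -0.00, -0.0]]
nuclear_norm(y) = 8.18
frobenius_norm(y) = 5.84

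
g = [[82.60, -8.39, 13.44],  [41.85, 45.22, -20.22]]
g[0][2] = 13.44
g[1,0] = 41.85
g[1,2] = -20.22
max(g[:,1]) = 45.22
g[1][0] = 41.85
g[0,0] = 82.6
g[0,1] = -8.39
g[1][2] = -20.22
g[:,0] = [82.6, 41.85]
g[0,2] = 13.44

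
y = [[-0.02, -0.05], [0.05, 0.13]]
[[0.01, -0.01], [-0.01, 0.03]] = y@[[-0.14, 0.01], [-0.05, 0.23]]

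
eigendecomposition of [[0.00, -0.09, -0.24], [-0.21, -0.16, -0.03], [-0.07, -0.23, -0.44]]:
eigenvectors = [[(-0.47-0.12j), -0.47+0.12j, (0.42+0j)], [(0.8+0j), (0.8-0j), (0.29+0j)], [-0.36+0.04j, (-0.36-0.04j), (0.86+0j)]]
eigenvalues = [(-0.02+0.03j), (-0.02-0.03j), (-0.55+0j)]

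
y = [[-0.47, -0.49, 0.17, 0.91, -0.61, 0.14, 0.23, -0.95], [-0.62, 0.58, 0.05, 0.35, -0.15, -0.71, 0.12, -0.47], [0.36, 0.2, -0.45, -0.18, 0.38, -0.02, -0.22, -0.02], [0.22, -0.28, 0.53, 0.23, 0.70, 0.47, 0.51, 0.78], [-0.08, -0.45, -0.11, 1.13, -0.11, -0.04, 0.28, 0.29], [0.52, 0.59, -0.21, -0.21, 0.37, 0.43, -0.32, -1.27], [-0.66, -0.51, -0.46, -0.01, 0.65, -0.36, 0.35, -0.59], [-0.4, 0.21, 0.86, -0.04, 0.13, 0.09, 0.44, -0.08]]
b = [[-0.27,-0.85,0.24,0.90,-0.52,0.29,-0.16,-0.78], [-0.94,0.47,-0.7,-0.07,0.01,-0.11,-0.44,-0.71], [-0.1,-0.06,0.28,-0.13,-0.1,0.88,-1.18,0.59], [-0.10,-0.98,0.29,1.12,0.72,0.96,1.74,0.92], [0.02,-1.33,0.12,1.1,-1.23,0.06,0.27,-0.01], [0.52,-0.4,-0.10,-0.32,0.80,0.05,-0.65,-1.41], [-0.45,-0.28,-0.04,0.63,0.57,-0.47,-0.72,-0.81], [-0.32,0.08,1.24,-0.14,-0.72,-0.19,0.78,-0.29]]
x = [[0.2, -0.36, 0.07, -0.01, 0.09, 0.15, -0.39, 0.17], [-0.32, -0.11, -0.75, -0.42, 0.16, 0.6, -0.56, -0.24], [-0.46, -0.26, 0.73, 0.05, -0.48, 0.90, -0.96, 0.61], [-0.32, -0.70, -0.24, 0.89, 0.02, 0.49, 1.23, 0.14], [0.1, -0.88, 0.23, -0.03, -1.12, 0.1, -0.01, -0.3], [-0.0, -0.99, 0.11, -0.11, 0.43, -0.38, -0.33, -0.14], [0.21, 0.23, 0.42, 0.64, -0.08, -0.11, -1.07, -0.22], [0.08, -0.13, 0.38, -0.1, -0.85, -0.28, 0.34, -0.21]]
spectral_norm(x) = 2.19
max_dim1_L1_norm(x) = 4.45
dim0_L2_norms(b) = [1.25, 1.98, 1.51, 1.95, 1.95, 1.43, 2.5, 2.24]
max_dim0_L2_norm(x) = 2.07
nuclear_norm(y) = 8.89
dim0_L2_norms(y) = [1.29, 1.24, 1.23, 1.54, 1.27, 1.03, 0.93, 1.95]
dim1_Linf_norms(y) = [0.95, 0.71, 0.45, 0.78, 1.13, 1.27, 0.66, 0.86]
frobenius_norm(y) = 3.80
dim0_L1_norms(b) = [2.72, 4.45, 3.01, 4.41, 4.67, 3.01, 5.94, 5.52]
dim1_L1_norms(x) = [1.44, 3.16, 4.45, 4.03, 2.77, 2.49, 2.98, 2.37]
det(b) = -6.63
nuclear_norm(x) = 9.43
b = y + x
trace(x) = -1.07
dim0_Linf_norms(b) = [0.94, 1.33, 1.24, 1.12, 1.23, 0.96, 1.74, 1.41]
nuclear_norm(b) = 13.18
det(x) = -0.04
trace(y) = 0.48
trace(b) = -0.59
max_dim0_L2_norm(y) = 1.95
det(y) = -0.00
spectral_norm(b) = 3.34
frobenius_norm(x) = 3.88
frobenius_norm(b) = 5.36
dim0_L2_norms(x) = [0.72, 1.59, 1.24, 1.18, 1.56, 1.3, 2.07, 0.82]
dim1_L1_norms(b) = [4.01, 3.45, 3.32, 6.83, 4.14, 4.25, 3.97, 3.76]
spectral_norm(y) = 2.10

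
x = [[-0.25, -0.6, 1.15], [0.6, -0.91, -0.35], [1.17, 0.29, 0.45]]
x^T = [[-0.25, 0.6, 1.17], [-0.6, -0.91, 0.29], [1.15, -0.35, 0.45]]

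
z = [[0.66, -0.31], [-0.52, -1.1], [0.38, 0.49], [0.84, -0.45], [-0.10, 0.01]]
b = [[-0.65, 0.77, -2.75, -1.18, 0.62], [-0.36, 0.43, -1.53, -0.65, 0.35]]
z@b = [[-0.32, 0.37, -1.34, -0.58, 0.30], [0.73, -0.87, 3.11, 1.33, -0.71], [-0.42, 0.50, -1.79, -0.77, 0.41], [-0.38, 0.45, -1.62, -0.7, 0.36], [0.06, -0.07, 0.26, 0.11, -0.06]]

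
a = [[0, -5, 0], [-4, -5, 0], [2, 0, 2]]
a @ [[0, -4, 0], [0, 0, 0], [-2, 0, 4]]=[[0, 0, 0], [0, 16, 0], [-4, -8, 8]]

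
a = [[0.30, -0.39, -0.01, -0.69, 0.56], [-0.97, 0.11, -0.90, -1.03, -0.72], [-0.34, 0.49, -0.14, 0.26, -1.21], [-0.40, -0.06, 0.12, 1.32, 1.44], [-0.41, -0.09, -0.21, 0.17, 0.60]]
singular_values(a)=[2.58, 1.51, 1.39, 0.01, 0.0]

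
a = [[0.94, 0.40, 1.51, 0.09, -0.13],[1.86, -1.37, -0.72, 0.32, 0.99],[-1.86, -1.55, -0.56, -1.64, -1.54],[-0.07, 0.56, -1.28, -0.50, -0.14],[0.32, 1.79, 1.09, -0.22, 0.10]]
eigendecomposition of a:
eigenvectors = [[-0.07+0.47j,-0.07-0.47j,(0.29+0j),0.01-0.10j,(0.01+0.1j)], [0.33+0.17j,(0.33-0.17j),(0.05+0j),-0.68+0.00j,-0.68-0.00j], [-0.63+0.00j,-0.63-0.00j,(-0.23+0j),(0.2+0.19j),0.20-0.19j], [(0.3-0.27j),0.30+0.27j,(0.49+0j),(0.39+0.23j),0.39-0.23j], [(0.16+0.22j),(0.16-0.22j),-0.79+0.00j,0.49+0.02j,0.49-0.02j]]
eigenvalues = [(1.24+1.67j), (1.24-1.67j), (0.33+0j), (-2.09+0.34j), (-2.09-0.34j)]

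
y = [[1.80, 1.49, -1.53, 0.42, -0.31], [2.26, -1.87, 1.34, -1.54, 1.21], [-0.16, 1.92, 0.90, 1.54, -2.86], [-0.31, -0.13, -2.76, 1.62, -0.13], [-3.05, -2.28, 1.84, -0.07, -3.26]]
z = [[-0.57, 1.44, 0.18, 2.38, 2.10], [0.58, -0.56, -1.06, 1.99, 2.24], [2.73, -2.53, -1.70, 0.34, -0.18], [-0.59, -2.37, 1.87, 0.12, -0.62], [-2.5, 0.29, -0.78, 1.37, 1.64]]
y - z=[[2.37, 0.05, -1.71, -1.96, -2.41], [1.68, -1.31, 2.40, -3.53, -1.03], [-2.89, 4.45, 2.60, 1.2, -2.68], [0.28, 2.24, -4.63, 1.50, 0.49], [-0.55, -2.57, 2.62, -1.44, -4.9]]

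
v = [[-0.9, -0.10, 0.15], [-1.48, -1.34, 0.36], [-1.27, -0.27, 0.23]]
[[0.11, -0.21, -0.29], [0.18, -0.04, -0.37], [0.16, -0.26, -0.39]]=v @ [[-0.09,0.34,0.34], [0.03,-0.21,-0.08], [0.23,0.5,0.08]]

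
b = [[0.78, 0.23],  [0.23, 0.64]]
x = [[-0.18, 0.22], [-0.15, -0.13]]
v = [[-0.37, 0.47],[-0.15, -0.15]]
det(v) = 0.13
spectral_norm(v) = 0.60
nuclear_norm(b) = 1.42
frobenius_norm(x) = 0.35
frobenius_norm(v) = 0.63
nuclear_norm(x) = 0.48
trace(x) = -0.31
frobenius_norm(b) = 1.06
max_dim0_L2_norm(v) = 0.49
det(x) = 0.06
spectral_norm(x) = 0.28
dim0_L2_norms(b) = [0.81, 0.68]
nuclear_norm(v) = 0.81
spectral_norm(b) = 0.95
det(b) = 0.45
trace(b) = 1.42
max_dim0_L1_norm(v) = 0.62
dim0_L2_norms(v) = [0.4, 0.49]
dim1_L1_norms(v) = [0.84, 0.3]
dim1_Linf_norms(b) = [0.78, 0.64]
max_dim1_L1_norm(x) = 0.4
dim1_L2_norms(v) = [0.6, 0.21]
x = v @ b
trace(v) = -0.52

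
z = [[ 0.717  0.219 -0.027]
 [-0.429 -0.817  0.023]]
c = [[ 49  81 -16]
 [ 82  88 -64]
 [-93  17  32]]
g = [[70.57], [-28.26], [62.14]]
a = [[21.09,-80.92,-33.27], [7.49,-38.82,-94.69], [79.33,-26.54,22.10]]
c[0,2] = -16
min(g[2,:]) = 62.14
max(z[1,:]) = 0.023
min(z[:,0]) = -0.429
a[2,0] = 79.33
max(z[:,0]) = 0.717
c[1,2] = -64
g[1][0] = -28.26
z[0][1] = 0.219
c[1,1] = 88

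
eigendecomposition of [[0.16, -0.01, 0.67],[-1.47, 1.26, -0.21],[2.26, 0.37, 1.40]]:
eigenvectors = [[0.59+0.00j, 0.21+0.02j, 0.21-0.02j], [(0.37+0j), (-0.85+0j), (-0.85-0j)], [-0.72+0.00j, 0.48+0.07j, 0.48-0.07j]]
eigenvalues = [(-0.66+0j), (1.74+0.06j), (1.74-0.06j)]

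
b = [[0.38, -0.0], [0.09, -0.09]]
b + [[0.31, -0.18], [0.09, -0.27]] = [[0.69, -0.18], [0.18, -0.36]]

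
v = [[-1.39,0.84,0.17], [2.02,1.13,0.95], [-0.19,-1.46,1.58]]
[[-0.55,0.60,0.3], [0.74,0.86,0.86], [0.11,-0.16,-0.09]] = v@[[0.37,-0.06,0.06], [-0.06,0.54,0.39], [0.06,0.39,0.31]]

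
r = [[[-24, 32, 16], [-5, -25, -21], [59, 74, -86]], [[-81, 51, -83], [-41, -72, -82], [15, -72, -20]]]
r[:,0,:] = [[-24, 32, 16], [-81, 51, -83]]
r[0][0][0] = -24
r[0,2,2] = -86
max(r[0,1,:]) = -5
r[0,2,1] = 74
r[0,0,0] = -24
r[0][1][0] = -5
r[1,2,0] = 15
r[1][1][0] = -41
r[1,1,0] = -41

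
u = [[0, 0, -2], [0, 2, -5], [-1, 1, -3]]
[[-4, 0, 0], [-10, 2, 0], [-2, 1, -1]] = u @ [[-4, 0, 1], [0, 1, 0], [2, 0, 0]]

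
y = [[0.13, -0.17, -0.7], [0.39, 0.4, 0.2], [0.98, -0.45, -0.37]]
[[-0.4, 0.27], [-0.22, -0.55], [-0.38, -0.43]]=y @ [[-0.38, -0.78], [-0.49, -0.39], [0.62, -0.44]]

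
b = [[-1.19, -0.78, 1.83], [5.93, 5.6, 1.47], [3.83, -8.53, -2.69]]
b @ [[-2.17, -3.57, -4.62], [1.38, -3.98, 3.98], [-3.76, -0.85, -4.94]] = [[-5.37, 5.8, -6.65],[-10.67, -44.71, -12.37],[-9.97, 22.56, -38.36]]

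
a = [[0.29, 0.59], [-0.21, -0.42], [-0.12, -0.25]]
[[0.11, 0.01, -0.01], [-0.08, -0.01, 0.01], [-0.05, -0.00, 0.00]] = a@ [[0.04, 0.15, -0.39], [0.17, -0.06, 0.17]]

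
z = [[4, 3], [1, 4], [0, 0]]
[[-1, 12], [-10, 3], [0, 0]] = z@ [[2, 3], [-3, 0]]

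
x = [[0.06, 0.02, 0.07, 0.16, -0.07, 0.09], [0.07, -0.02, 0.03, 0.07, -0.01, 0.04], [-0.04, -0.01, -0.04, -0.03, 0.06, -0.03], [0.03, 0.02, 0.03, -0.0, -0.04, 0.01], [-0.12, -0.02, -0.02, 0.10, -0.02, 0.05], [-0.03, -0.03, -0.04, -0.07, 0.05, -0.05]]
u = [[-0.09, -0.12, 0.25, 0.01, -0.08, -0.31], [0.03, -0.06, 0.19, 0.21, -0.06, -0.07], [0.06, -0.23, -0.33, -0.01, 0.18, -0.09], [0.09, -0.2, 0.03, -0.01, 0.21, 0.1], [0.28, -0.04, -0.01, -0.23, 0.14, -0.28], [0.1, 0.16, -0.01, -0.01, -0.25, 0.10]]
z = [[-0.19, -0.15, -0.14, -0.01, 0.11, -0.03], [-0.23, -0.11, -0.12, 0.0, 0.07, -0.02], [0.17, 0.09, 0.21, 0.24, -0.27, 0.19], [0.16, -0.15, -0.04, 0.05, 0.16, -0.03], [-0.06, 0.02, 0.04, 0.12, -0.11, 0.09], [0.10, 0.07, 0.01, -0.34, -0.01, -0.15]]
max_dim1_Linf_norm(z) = 0.34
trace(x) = -0.07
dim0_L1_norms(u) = [0.65, 0.81, 0.82, 0.48, 0.92, 0.95]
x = u @ z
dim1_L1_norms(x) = [0.47, 0.24, 0.21, 0.13, 0.33, 0.27]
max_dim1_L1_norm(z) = 1.17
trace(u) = -0.25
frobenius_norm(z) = 0.83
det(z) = -0.00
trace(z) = -0.30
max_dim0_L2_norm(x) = 0.22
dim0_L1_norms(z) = [0.91, 0.59, 0.56, 0.76, 0.73, 0.51]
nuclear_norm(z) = 1.47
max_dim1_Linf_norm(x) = 0.16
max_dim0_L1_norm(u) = 0.95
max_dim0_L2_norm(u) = 0.46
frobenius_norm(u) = 0.96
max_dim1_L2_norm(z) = 0.5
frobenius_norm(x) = 0.34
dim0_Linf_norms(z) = [0.23, 0.15, 0.21, 0.34, 0.27, 0.19]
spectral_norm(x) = 0.28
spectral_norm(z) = 0.63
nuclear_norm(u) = 2.10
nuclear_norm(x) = 0.55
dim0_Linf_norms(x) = [0.12, 0.03, 0.07, 0.16, 0.07, 0.09]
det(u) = -0.00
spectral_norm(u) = 0.61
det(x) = 0.00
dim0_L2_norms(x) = [0.16, 0.05, 0.1, 0.22, 0.11, 0.13]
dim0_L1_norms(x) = [0.35, 0.12, 0.23, 0.43, 0.25, 0.27]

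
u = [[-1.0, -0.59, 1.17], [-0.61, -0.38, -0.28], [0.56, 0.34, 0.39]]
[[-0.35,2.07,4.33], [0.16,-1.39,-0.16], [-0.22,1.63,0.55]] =u @ [[-1.37, 0.64, 0.47], [2.08, 0.68, -2.44], [-0.42, 2.66, 2.87]]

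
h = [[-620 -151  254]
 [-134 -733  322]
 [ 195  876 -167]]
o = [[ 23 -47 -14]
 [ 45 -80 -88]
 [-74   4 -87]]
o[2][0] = -74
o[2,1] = 4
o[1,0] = 45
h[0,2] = 254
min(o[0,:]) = -47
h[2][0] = 195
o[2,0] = -74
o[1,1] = -80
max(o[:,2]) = -14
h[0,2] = 254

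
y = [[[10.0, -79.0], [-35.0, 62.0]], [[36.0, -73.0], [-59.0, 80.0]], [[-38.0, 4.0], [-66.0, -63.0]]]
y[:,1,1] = [62.0, 80.0, -63.0]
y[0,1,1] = 62.0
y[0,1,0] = -35.0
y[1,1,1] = 80.0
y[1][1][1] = 80.0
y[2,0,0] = -38.0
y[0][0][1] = -79.0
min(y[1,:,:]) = -73.0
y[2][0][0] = -38.0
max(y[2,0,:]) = 4.0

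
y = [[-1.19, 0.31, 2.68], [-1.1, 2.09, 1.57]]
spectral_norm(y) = 3.81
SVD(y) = [[-0.73,-0.69], [-0.69,0.73]] @ diag([3.8133847726835186, 1.481788303188234]) @ [[0.42,-0.44,-0.79], [0.01,0.88,-0.48]]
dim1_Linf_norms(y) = [2.68, 2.09]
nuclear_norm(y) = 5.30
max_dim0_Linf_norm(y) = 2.68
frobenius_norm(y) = 4.09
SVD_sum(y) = [[-1.18,1.21,2.19], [-1.12,1.14,2.08]] + [[-0.01, -0.90, 0.49], [0.02, 0.95, -0.51]]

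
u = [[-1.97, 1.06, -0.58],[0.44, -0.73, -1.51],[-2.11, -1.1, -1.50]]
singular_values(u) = [3.3, 2.13, 0.91]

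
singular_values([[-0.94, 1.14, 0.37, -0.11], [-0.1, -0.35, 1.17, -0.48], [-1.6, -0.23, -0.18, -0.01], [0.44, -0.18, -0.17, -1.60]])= [2.04, 1.64, 1.2, 1.11]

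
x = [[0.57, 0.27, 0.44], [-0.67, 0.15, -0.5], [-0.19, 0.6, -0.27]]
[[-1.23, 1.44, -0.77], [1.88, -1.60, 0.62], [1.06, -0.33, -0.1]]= x@[[-2.55,  2.4,  -0.72], [0.93,  0.22,  -0.6], [-0.07,  0.04,  -0.45]]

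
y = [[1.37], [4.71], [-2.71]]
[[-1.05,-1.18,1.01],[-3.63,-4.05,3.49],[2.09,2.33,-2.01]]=y@[[-0.77, -0.86, 0.74]]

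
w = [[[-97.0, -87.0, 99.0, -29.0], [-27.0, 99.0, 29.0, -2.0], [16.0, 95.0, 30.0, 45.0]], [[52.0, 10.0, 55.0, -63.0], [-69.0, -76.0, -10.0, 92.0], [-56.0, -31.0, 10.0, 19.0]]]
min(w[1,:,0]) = -69.0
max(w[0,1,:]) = 99.0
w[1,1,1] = -76.0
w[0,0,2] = 99.0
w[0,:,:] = [[-97.0, -87.0, 99.0, -29.0], [-27.0, 99.0, 29.0, -2.0], [16.0, 95.0, 30.0, 45.0]]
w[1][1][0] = -69.0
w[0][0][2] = 99.0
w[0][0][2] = 99.0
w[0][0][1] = -87.0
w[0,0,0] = -97.0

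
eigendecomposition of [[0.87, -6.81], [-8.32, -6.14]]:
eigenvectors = [[0.82,0.50], [-0.58,0.87]]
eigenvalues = [5.67, -10.94]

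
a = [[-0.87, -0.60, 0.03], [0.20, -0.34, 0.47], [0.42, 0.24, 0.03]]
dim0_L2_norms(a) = [0.99, 0.73, 0.47]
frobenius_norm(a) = 1.31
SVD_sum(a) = [[-0.87, -0.60, 0.03], [-0.03, -0.02, 0.0], [0.4, 0.27, -0.01]] + [[0.00,-0.00,0.00], [0.23,-0.32,0.47], [0.02,-0.03,0.04]] + [[0.0,-0.0,-0.00], [-0.0,0.0,0.0], [0.00,-0.00,-0.0]]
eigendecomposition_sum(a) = [[-0.66, -0.91, 0.48], [-0.02, -0.03, 0.01], [0.30, 0.42, -0.22]] + [[0.00, -0.0, 0.01], [-0.01, 0.00, -0.02], [-0.01, 0.0, -0.01]] + [[-0.22, 0.31, -0.46], [0.23, -0.32, 0.47], [0.13, -0.18, 0.26]]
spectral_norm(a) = 1.16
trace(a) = -1.18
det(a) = -0.00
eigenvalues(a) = [-0.9, -0.01, -0.27]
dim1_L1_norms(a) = [1.5, 1.01, 0.69]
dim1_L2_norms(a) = [1.06, 0.61, 0.48]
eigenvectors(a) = [[-0.91,-0.43,0.65], [-0.03,0.64,-0.66], [0.42,0.64,-0.37]]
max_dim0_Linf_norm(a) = 0.87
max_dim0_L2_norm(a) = 0.99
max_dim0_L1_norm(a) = 1.49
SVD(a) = [[-0.91, -0.01, 0.42], [-0.03, -1.0, -0.09], [0.41, -0.09, 0.91]] @ diag([1.1622713093476145, 0.6150745685992979, 0.0029459344476841084]) @ [[0.82, 0.57, -0.03], [-0.38, 0.52, -0.77], [0.42, -0.64, -0.64]]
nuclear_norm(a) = 1.78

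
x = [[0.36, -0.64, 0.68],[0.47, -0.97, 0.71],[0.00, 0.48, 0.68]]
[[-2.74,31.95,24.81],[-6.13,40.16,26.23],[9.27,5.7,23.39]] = x @ [[10.43, 92.35, 22.06],[14.08, 6.25, 5.82],[3.7, 3.97, 30.29]]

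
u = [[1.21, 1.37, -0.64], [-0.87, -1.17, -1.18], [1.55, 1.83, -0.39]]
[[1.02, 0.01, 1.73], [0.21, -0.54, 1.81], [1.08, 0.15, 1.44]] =u@[[-0.15, 0.13, -0.6], [0.58, 0.04, 0.88], [-0.64, 0.32, -1.96]]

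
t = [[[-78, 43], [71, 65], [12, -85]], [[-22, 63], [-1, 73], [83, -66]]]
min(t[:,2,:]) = -85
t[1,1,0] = -1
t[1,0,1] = 63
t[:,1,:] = [[71, 65], [-1, 73]]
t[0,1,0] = 71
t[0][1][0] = 71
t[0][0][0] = -78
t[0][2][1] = -85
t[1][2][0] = 83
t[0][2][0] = 12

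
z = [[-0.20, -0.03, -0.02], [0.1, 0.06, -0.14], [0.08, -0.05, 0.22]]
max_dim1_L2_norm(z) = 0.24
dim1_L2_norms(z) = [0.2, 0.18, 0.24]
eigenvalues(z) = [-0.18, 0.0, 0.26]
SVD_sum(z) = [[-0.02, 0.02, -0.06], [-0.03, 0.03, -0.11], [0.07, -0.05, 0.22]] + [[-0.18, -0.05, 0.04], [0.13, 0.03, -0.03], [0.01, 0.0, -0.0]] + [[-0.0, 0.00, 0.00], [-0.00, 0.0, 0.00], [-0.00, 0.00, 0.00]]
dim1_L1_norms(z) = [0.25, 0.3, 0.35]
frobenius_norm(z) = 0.36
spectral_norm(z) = 0.27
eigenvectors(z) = [[-0.84, -0.17, 0.0], [0.49, 0.95, -0.58], [0.23, 0.28, 0.81]]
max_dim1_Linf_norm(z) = 0.22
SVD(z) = [[-0.25, 0.80, 0.54], [-0.42, -0.59, 0.69], [0.87, -0.06, 0.49]] @ diag([0.2742448604899267, 0.2378848779404719, 0.0007357595445792538]) @ [[0.28, -0.22, 0.93],[-0.94, -0.24, 0.23],[-0.17, 0.94, 0.28]]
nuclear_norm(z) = 0.51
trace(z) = 0.08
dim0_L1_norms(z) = [0.38, 0.14, 0.38]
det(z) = -0.00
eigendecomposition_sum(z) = [[-0.2, -0.03, -0.02], [0.12, 0.02, 0.01], [0.06, 0.01, 0.01]] + [[-0.00, -0.00, -0.00], [0.00, 0.0, 0.0], [0.0, 0.00, 0.0]] + [[0.00, -0.0, 0.0], [-0.02, 0.04, -0.15], [0.02, -0.06, 0.21]]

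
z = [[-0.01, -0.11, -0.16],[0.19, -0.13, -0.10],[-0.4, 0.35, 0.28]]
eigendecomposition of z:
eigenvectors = [[-0.33,-0.48,0.29], [-0.36,0.42,0.76], [0.87,-0.77,-0.58]]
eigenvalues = [0.29, -0.17, 0.02]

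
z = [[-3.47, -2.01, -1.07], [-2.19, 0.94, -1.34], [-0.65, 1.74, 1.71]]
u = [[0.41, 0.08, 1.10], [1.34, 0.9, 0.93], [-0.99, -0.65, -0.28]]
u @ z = [[-2.31,  1.17,  1.34], [-7.23,  -0.23,  -1.05], [5.04,  0.89,  1.45]]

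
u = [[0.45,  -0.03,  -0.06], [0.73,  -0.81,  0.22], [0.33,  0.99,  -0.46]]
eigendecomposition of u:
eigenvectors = [[-0.47,0.15,0.02], [-0.45,0.38,-0.58], [-0.76,0.91,0.82]]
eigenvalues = [0.32, 0.01, -1.15]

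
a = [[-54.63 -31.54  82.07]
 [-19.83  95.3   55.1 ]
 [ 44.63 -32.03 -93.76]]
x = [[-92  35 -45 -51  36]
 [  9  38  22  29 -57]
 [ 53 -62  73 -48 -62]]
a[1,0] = -19.83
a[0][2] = 82.07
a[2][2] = -93.76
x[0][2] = -45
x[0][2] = -45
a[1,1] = 95.3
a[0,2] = 82.07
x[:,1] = [35, 38, -62]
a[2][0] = 44.63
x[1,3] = 29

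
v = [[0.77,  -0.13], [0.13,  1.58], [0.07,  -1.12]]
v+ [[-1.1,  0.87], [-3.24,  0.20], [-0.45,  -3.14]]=[[-0.33, 0.74], [-3.11, 1.78], [-0.38, -4.26]]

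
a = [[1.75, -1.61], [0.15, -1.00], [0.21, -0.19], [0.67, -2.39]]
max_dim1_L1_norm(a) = 3.36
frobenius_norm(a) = 3.59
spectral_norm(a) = 3.45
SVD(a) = [[-0.65,0.74], [-0.27,-0.35], [-0.08,0.09], [-0.7,-0.57]] @ diag([3.4488151970265304, 1.0119158743486798]) @ [[-0.48,  0.87], [0.87,  0.48]]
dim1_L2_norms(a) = [2.38, 1.01, 0.28, 2.48]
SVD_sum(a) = [[1.09, -1.97], [0.46, -0.83], [0.13, -0.23], [1.17, -2.11]] + [[0.66, 0.36], [-0.31, -0.17], [0.08, 0.04], [-0.50, -0.28]]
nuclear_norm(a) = 4.46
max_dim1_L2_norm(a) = 2.48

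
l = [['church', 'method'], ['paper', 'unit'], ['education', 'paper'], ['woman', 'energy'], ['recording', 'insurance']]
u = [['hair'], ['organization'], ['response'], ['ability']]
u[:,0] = ['hair', 'organization', 'response', 'ability']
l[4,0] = 'recording'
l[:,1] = ['method', 'unit', 'paper', 'energy', 'insurance']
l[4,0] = 'recording'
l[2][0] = 'education'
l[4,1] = 'insurance'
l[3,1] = 'energy'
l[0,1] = 'method'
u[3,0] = 'ability'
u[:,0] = ['hair', 'organization', 'response', 'ability']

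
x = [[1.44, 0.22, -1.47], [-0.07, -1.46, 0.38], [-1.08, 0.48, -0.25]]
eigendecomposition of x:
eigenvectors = [[-0.90,  0.50,  0.29], [0.06,  0.36,  -0.81], [0.42,  0.79,  0.50]]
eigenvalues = [2.12, -0.72, -1.67]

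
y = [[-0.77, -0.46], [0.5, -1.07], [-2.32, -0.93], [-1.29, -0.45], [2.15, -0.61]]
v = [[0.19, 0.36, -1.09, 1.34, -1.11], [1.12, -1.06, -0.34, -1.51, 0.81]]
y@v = [[-0.66, 0.21, 1.0, -0.34, 0.48],  [-1.1, 1.31, -0.18, 2.29, -1.42],  [-1.48, 0.15, 2.84, -1.70, 1.82],  [-0.75, 0.01, 1.56, -1.05, 1.07],  [-0.27, 1.42, -2.14, 3.80, -2.88]]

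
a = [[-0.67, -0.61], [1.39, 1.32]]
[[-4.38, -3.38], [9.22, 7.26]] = a @ [[4.09, 0.82], [2.68, 4.64]]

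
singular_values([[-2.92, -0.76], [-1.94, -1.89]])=[3.92, 1.03]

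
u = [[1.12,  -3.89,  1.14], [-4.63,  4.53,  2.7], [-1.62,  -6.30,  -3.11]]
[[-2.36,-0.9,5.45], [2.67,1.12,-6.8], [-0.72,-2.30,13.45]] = u@[[-0.40, 0.1, -0.54], [0.39, 0.29, -1.72], [-0.35, 0.10, -0.56]]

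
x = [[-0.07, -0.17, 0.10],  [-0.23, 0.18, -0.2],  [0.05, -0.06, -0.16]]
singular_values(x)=[0.37, 0.19, 0.16]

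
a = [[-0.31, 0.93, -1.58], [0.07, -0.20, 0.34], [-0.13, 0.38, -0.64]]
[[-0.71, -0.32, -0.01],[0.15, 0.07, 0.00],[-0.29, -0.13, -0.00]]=a@[[0.20, -0.35, -0.14], [-0.02, -0.26, 0.25], [0.40, 0.12, 0.18]]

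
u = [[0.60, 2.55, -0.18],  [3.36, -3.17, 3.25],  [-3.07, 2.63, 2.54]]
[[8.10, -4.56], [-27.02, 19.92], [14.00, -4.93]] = u @ [[-2.83, 1.77], [3.72, -2.04], [-1.76, 2.31]]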